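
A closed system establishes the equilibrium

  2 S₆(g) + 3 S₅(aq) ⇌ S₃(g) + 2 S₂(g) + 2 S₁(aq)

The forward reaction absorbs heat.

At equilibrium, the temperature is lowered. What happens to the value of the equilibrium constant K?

K depends on temperature via the van 't Hoff relation. The forward reaction is endothermic, so lowering T decreases K.

decreases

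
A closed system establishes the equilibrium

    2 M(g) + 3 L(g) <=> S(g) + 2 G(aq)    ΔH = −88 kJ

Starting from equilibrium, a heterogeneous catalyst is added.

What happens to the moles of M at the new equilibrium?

A catalyst speeds both forward and reverse rates equally; it changes neither Q nor K — no shift from this change.
No net shift occurs, so the amount of M is unchanged.

unchanged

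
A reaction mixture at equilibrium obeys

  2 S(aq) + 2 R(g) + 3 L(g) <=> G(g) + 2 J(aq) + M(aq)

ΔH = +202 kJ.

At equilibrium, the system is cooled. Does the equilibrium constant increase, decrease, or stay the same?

decreases

K depends on temperature via the van 't Hoff relation. The forward reaction is endothermic, so lowering T decreases K.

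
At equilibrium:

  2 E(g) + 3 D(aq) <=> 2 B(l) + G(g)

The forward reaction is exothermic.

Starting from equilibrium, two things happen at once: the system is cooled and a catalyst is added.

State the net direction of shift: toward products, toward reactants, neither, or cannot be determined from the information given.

right

The forward reaction is exothermic. Lowering T favours the exothermic direction — shift to the right.
A catalyst speeds both forward and reverse rates equally; it changes neither Q nor K — no shift from this change.
Only the nonzero effect(s) matter; the net shift is to the right.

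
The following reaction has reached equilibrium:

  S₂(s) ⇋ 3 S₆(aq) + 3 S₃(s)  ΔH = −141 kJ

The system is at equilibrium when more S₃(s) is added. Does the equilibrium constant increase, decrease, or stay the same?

The equilibrium constant depends only on temperature. This perturbation changes neither the position of equilibrium nor K.

unchanged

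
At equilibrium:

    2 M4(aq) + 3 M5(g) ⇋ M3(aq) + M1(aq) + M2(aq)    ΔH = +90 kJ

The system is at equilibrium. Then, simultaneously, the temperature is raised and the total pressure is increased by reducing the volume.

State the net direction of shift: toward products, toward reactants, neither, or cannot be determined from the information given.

The forward reaction is endothermic. Raising T favours the endothermic direction — shift to the right.
Gas moles: reactants 3, products 0 (Δn_gas = -3). Compression shifts the system toward the side with fewer moles of gas — to the right.
All effects act in the same direction — net shift to the right.

right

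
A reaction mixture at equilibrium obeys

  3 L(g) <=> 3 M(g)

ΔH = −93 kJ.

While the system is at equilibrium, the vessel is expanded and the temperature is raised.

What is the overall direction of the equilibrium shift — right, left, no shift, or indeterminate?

left

Gas moles: reactants 3, products 3. Δn_gas = 0, so a volume change leaves Q equal to K — no shift from this change.
The forward reaction is exothermic. Raising T favours the endothermic direction — shift to the left.
Only the nonzero effect(s) matter; the net shift is to the left.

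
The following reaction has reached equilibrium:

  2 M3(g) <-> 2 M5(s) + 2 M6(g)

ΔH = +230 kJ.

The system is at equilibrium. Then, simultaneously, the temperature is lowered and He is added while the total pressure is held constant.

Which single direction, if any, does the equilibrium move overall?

The forward reaction is endothermic. Lowering T favours the exothermic direction — shift to the left.
Adding inert gas at constant total pressure expands the volume, scaling every reacting partial pressure by the same factor. Δn_gas = 2 − 2 = 0, so Q is unchanged — no shift.
Only the nonzero effect(s) matter; the net shift is to the left.

left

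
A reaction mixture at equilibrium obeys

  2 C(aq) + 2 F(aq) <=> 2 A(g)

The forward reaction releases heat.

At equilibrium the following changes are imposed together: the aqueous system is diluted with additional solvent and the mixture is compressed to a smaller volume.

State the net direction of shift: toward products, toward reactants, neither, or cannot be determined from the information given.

left

Dilution lowers every aqueous concentration by the same factor. Δn_aq = 0 − 4 = -4, so the system shifts toward the side with more dissolved moles — to the left.
Gas moles: reactants 0, products 2 (Δn_gas = +2). Compression shifts the system toward the side with fewer moles of gas — to the left.
All effects act in the same direction — net shift to the left.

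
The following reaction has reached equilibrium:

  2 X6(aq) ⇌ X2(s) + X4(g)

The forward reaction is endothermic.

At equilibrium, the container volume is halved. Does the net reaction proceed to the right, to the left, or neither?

Gas moles: reactants 0, products 1 (Δn_gas = +1). Compression shifts the system toward the side with fewer moles of gas — to the left.

left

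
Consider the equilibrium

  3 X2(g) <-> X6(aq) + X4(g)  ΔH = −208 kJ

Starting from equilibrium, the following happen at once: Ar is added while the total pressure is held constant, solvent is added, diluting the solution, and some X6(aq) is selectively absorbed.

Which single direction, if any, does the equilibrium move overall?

Adding inert gas at constant total pressure expands the volume and lowers every reacting partial pressure. With Δn_gas = 1 − 3 = -2, Q moves away from K toward the side with fewer gas moles, so the system shifts toward the side with more gas moles — to the left.
Dilution lowers every aqueous concentration by the same factor. Δn_aq = 1 − 0 = +1, so the system shifts toward the side with more dissolved moles — to the right.
Removing X6 (aq), a product, drives the reaction to the right.
The individual effects push in opposite directions; without quantitative information the net direction cannot be determined.

cannot be determined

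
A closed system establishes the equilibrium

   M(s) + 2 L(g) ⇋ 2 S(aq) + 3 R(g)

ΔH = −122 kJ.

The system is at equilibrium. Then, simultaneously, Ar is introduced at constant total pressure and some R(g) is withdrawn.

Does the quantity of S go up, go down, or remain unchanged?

increases

Adding inert gas at constant total pressure expands the volume and lowers every reacting partial pressure. With Δn_gas = 3 − 2 = +1, Q moves away from K toward the side with fewer gas moles, so the system shifts toward the side with more gas moles — to the right.
Removing R (g), a product, drives the reaction to the right.
The net shift is to the right. S is a product, so its amount increases.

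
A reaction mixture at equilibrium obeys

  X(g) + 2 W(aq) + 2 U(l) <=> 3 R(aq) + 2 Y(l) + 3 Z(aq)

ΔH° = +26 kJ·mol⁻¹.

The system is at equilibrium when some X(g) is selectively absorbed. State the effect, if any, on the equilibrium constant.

unchanged

The equilibrium constant depends only on temperature. This perturbation may move the position of equilibrium, but since T is unchanged, K itself is unchanged.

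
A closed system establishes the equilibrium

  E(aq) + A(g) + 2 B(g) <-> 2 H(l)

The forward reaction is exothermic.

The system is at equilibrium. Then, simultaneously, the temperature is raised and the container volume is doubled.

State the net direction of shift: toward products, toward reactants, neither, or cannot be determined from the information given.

The forward reaction is exothermic. Raising T favours the endothermic direction — shift to the left.
Gas moles: reactants 3, products 0 (Δn_gas = -3). Expansion shifts the system toward the side with more moles of gas — to the left.
All effects act in the same direction — net shift to the left.

left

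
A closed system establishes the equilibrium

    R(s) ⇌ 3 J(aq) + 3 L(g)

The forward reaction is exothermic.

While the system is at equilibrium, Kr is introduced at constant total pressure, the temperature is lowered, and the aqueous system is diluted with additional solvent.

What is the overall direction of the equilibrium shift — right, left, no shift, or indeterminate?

Adding inert gas at constant total pressure expands the volume and lowers every reacting partial pressure. With Δn_gas = 3 − 0 = +3, Q moves away from K toward the side with fewer gas moles, so the system shifts toward the side with more gas moles — to the right.
The forward reaction is exothermic. Lowering T favours the exothermic direction — shift to the right.
Dilution lowers every aqueous concentration by the same factor. Δn_aq = 3 − 0 = +3, so the system shifts toward the side with more dissolved moles — to the right.
All effects act in the same direction — net shift to the right.

right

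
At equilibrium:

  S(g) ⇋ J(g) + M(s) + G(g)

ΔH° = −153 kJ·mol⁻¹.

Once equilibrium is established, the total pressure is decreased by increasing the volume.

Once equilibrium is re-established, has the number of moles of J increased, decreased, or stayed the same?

Gas moles: reactants 1, products 2 (Δn_gas = +1). Expansion shifts the system toward the side with more moles of gas — to the right.
The net shift is to the right. J is a product, so its amount increases.

increases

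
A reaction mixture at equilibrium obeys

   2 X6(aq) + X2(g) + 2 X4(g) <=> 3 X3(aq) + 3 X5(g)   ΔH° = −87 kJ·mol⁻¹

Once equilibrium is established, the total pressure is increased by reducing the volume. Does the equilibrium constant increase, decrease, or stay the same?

unchanged

The equilibrium constant depends only on temperature. This perturbation changes neither the position of equilibrium nor K.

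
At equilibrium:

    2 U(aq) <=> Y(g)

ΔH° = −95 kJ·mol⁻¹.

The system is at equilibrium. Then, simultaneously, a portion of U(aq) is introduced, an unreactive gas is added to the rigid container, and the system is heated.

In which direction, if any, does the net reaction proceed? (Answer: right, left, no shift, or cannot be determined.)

cannot be determined

Adding U (aq), a reactant, drives the reaction to the right.
At constant volume, adding an inert gas leaves every reacting species' partial pressure unchanged, so Q is unchanged — no shift from this change.
The forward reaction is exothermic. Raising T favours the endothermic direction — shift to the left.
The individual effects push in opposite directions; without quantitative information the net direction cannot be determined.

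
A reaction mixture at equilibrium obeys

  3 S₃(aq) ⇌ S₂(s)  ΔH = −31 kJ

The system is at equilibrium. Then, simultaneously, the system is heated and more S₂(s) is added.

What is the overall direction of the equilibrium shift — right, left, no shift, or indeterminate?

left

The forward reaction is exothermic. Raising T favours the endothermic direction — shift to the left.
S₂ is a pure solid; its activity is 1 regardless of amount, so Q is unaffected — no shift from this change.
Only the nonzero effect(s) matter; the net shift is to the left.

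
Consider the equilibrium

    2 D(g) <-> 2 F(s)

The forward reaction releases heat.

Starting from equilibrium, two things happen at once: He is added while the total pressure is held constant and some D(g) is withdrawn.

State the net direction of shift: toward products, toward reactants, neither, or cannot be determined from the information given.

left

Adding inert gas at constant total pressure expands the volume and lowers every reacting partial pressure. With Δn_gas = 0 − 2 = -2, Q moves away from K toward the side with fewer gas moles, so the system shifts toward the side with more gas moles — to the left.
Removing D (g), a reactant, drives the reaction to the left.
All effects act in the same direction — net shift to the left.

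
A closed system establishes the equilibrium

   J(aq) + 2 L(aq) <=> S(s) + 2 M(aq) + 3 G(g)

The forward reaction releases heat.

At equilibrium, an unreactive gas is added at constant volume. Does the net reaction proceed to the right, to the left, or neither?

At constant volume, adding an inert gas leaves every reacting species' partial pressure unchanged, so Q is unchanged — no shift from this change.

no shift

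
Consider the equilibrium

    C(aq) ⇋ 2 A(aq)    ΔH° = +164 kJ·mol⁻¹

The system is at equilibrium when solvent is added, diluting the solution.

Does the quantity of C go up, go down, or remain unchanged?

Dilution lowers every aqueous concentration by the same factor. Δn_aq = 2 − 1 = +1, so the system shifts toward the side with more dissolved moles — to the right.
The net shift is to the right. C is a reactant, so its amount decreases.

decreases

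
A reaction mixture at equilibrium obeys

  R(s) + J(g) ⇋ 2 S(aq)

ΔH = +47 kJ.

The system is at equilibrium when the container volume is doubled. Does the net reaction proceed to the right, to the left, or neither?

Gas moles: reactants 1, products 0 (Δn_gas = -1). Expansion shifts the system toward the side with more moles of gas — to the left.

left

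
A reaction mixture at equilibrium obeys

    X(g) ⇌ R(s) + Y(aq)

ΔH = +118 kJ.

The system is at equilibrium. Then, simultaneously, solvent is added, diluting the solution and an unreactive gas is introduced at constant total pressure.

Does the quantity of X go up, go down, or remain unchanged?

Dilution lowers every aqueous concentration by the same factor. Δn_aq = 1 − 0 = +1, so the system shifts toward the side with more dissolved moles — to the right.
Adding inert gas at constant total pressure expands the volume and lowers every reacting partial pressure. With Δn_gas = 0 − 1 = -1, Q moves away from K toward the side with fewer gas moles, so the system shifts toward the side with more gas moles — to the left.
The two effects oppose each other, so the net shift — and hence the change in X — cannot be determined from the given information.

cannot be determined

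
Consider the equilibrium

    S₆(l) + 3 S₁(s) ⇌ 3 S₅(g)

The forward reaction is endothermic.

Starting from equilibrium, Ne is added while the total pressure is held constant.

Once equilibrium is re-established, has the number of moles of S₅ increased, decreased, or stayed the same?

Adding inert gas at constant total pressure expands the volume and lowers every reacting partial pressure. With Δn_gas = 3 − 0 = +3, Q moves away from K toward the side with fewer gas moles, so the system shifts toward the side with more gas moles — to the right.
The net shift is to the right. S₅ is a product, so its amount increases.

increases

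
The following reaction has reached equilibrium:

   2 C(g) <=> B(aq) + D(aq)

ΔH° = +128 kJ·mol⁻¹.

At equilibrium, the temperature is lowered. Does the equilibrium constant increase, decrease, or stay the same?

K depends on temperature via the van 't Hoff relation. The forward reaction is endothermic, so lowering T decreases K.

decreases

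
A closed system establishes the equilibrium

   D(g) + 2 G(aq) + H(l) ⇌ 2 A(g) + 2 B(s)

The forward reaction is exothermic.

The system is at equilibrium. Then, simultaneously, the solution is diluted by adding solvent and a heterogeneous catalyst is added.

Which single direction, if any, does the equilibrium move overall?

Dilution lowers every aqueous concentration by the same factor. Δn_aq = 0 − 2 = -2, so the system shifts toward the side with more dissolved moles — to the left.
A catalyst speeds both forward and reverse rates equally; it changes neither Q nor K — no shift from this change.
Only the nonzero effect(s) matter; the net shift is to the left.

left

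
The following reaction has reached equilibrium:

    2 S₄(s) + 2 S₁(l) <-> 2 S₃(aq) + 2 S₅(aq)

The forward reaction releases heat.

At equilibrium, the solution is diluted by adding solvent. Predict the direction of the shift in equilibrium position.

Dilution lowers every aqueous concentration by the same factor. Δn_aq = 4 − 0 = +4, so the system shifts toward the side with more dissolved moles — to the right.

right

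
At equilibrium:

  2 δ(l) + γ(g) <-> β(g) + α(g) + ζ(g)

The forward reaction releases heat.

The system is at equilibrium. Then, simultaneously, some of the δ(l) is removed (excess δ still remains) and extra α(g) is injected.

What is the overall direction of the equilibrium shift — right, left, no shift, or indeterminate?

left

δ is a pure liquid; its activity is 1 regardless of amount, so Q is unaffected — no shift from this change.
Adding α (g), a product, drives the reaction to the left.
Only the nonzero effect(s) matter; the net shift is to the left.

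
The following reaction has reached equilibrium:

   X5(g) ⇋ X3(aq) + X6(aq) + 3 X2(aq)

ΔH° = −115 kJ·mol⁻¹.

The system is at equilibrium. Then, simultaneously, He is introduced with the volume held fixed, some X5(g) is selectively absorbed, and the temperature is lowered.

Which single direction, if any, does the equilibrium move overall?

cannot be determined

At constant volume, adding an inert gas leaves every reacting species' partial pressure unchanged, so Q is unchanged — no shift from this change.
Removing X5 (g), a reactant, drives the reaction to the left.
The forward reaction is exothermic. Lowering T favours the exothermic direction — shift to the right.
The individual effects push in opposite directions; without quantitative information the net direction cannot be determined.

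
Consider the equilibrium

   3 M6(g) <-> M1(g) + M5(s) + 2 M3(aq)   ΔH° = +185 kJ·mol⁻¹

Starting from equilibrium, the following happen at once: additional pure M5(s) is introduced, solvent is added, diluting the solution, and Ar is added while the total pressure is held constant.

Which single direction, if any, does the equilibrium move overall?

M5 is a pure solid; its activity is 1 regardless of amount, so Q is unaffected — no shift from this change.
Dilution lowers every aqueous concentration by the same factor. Δn_aq = 2 − 0 = +2, so the system shifts toward the side with more dissolved moles — to the right.
Adding inert gas at constant total pressure expands the volume and lowers every reacting partial pressure. With Δn_gas = 1 − 3 = -2, Q moves away from K toward the side with fewer gas moles, so the system shifts toward the side with more gas moles — to the left.
The individual effects push in opposite directions; without quantitative information the net direction cannot be determined.

cannot be determined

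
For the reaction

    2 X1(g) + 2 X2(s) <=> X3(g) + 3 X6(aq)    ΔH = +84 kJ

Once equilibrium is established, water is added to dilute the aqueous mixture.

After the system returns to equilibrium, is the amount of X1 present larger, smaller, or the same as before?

Dilution lowers every aqueous concentration by the same factor. Δn_aq = 3 − 0 = +3, so the system shifts toward the side with more dissolved moles — to the right.
The net shift is to the right. X1 is a reactant, so its amount decreases.

decreases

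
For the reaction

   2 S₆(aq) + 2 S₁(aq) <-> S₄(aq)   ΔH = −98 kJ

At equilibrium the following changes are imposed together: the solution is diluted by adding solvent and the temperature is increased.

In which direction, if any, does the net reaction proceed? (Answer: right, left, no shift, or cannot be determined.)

Dilution lowers every aqueous concentration by the same factor. Δn_aq = 1 − 4 = -3, so the system shifts toward the side with more dissolved moles — to the left.
The forward reaction is exothermic. Raising T favours the endothermic direction — shift to the left.
All effects act in the same direction — net shift to the left.

left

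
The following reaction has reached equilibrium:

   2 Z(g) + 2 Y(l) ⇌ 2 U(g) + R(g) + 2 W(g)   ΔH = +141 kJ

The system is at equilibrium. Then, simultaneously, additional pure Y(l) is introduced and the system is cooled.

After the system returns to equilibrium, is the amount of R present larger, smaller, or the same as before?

Y is a pure liquid; its activity is 1 regardless of amount, so Q is unaffected — no shift from this change.
The forward reaction is endothermic. Lowering T favours the exothermic direction — shift to the left.
The net shift is to the left. R is a product, so its amount decreases.

decreases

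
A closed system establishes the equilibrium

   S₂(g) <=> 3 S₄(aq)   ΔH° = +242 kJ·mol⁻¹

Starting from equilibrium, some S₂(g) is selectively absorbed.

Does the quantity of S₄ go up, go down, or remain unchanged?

Removing S₂ (g), a reactant, drives the reaction to the left.
The net shift is to the left. S₄ is a product, so its amount decreases.

decreases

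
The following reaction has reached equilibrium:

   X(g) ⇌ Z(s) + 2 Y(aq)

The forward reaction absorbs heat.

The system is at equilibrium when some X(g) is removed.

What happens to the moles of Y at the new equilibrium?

decreases

Removing X (g), a reactant, drives the reaction to the left.
The net shift is to the left. Y is a product, so its amount decreases.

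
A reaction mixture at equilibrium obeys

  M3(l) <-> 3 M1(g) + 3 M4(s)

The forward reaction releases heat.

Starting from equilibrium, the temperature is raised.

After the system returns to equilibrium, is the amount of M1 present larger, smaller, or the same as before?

The forward reaction is exothermic. Raising T favours the endothermic direction — shift to the left.
The net shift is to the left. M1 is a product, so its amount decreases.

decreases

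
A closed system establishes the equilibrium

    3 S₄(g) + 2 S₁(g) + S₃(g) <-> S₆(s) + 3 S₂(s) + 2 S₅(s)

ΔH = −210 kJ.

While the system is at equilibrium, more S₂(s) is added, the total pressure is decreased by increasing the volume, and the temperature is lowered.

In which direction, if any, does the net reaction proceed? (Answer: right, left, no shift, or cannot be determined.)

cannot be determined

S₂ is a pure solid; its activity is 1 regardless of amount, so Q is unaffected — no shift from this change.
Gas moles: reactants 6, products 0 (Δn_gas = -6). Expansion shifts the system toward the side with more moles of gas — to the left.
The forward reaction is exothermic. Lowering T favours the exothermic direction — shift to the right.
The individual effects push in opposite directions; without quantitative information the net direction cannot be determined.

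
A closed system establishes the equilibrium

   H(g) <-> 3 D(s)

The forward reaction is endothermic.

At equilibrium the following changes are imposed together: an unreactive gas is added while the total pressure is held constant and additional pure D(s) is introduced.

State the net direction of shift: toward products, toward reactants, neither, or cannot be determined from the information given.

left

Adding inert gas at constant total pressure expands the volume and lowers every reacting partial pressure. With Δn_gas = 0 − 1 = -1, Q moves away from K toward the side with fewer gas moles, so the system shifts toward the side with more gas moles — to the left.
D is a pure solid; its activity is 1 regardless of amount, so Q is unaffected — no shift from this change.
Only the nonzero effect(s) matter; the net shift is to the left.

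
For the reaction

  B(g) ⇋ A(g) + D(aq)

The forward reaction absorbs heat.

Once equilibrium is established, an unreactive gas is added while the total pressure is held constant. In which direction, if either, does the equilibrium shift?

no shift

Adding inert gas at constant total pressure expands the volume, scaling every reacting partial pressure by the same factor. Δn_gas = 1 − 1 = 0, so Q is unchanged — no shift.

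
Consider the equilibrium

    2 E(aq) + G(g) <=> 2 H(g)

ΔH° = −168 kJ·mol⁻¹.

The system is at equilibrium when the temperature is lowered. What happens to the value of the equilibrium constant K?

K depends on temperature via the van 't Hoff relation. The forward reaction is exothermic, so lowering T increases K.

increases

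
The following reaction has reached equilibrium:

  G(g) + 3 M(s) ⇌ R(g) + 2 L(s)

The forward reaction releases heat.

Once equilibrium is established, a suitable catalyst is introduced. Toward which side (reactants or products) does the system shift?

no shift

A catalyst speeds both forward and reverse rates equally; it changes neither Q nor K — no shift from this change.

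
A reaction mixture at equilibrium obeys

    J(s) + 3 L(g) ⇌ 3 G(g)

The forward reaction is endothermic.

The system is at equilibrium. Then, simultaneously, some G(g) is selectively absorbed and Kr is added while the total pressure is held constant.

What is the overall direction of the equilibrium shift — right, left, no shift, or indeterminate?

right

Removing G (g), a product, drives the reaction to the right.
Adding inert gas at constant total pressure expands the volume, scaling every reacting partial pressure by the same factor. Δn_gas = 3 − 3 = 0, so Q is unchanged — no shift.
Only the nonzero effect(s) matter; the net shift is to the right.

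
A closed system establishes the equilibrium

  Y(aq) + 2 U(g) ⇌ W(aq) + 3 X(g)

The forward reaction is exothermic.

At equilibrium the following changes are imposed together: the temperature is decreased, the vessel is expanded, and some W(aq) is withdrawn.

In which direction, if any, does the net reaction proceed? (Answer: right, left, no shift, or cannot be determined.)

The forward reaction is exothermic. Lowering T favours the exothermic direction — shift to the right.
Gas moles: reactants 2, products 3 (Δn_gas = +1). Expansion shifts the system toward the side with more moles of gas — to the right.
Removing W (aq), a product, drives the reaction to the right.
All effects act in the same direction — net shift to the right.

right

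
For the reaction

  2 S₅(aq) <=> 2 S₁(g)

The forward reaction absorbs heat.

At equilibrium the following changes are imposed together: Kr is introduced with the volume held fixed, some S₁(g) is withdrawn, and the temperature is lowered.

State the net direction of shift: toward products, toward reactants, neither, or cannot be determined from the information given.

At constant volume, adding an inert gas leaves every reacting species' partial pressure unchanged, so Q is unchanged — no shift from this change.
Removing S₁ (g), a product, drives the reaction to the right.
The forward reaction is endothermic. Lowering T favours the exothermic direction — shift to the left.
The individual effects push in opposite directions; without quantitative information the net direction cannot be determined.

cannot be determined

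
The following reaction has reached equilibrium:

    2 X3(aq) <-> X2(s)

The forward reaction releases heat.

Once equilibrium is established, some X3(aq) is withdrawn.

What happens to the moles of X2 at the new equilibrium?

Removing X3 (aq), a reactant, drives the reaction to the left.
The net shift is to the left. X2 is a product, so its amount decreases.

decreases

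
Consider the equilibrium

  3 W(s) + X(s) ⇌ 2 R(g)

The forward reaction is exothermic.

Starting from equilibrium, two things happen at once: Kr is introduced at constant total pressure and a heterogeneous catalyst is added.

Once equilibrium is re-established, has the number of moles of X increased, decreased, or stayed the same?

Adding inert gas at constant total pressure expands the volume and lowers every reacting partial pressure. With Δn_gas = 2 − 0 = +2, Q moves away from K toward the side with fewer gas moles, so the system shifts toward the side with more gas moles — to the right.
A catalyst speeds both forward and reverse rates equally; it changes neither Q nor K — no shift from this change.
The net shift is to the right. X is a reactant, so its amount decreases.

decreases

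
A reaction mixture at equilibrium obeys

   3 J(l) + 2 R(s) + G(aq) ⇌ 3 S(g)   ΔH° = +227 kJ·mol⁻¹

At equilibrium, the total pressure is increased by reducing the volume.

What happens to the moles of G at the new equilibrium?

Gas moles: reactants 0, products 3 (Δn_gas = +3). Compression shifts the system toward the side with fewer moles of gas — to the left.
The net shift is to the left. G is a reactant, so its amount increases.

increases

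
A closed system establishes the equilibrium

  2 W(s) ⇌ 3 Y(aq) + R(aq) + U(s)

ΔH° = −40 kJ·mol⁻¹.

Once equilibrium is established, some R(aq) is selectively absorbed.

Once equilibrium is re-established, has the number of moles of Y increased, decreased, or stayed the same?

increases

Removing R (aq), a product, drives the reaction to the right.
The net shift is to the right. Y is a product, so its amount increases.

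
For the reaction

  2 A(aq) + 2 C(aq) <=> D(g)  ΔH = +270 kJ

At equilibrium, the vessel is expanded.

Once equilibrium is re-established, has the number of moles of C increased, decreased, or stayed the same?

Gas moles: reactants 0, products 1 (Δn_gas = +1). Expansion shifts the system toward the side with more moles of gas — to the right.
The net shift is to the right. C is a reactant, so its amount decreases.

decreases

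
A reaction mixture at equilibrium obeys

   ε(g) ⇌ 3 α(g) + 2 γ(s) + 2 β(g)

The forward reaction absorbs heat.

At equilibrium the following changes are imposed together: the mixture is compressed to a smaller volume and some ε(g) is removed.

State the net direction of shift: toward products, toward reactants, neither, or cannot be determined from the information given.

left

Gas moles: reactants 1, products 5 (Δn_gas = +4). Compression shifts the system toward the side with fewer moles of gas — to the left.
Removing ε (g), a reactant, drives the reaction to the left.
All effects act in the same direction — net shift to the left.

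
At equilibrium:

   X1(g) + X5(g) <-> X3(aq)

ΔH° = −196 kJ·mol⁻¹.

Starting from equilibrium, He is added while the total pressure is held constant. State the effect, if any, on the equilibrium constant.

unchanged

The equilibrium constant depends only on temperature. This perturbation may move the position of equilibrium, but since T is unchanged, K itself is unchanged.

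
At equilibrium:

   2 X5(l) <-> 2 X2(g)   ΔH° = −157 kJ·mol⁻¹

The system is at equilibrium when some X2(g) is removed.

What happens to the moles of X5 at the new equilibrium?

Removing X2 (g), a product, drives the reaction to the right.
The net shift is to the right. X5 is a reactant, so its amount decreases.

decreases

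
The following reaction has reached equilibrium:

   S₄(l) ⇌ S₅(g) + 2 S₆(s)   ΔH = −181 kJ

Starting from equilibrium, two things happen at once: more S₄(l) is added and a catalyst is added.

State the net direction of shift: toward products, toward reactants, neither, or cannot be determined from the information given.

no shift

S₄ is a pure liquid; its activity is 1 regardless of amount, so Q is unaffected — no shift from this change.
A catalyst speeds both forward and reverse rates equally; it changes neither Q nor K — no shift from this change.
None of the changes alters Q relative to K, so there is no net shift.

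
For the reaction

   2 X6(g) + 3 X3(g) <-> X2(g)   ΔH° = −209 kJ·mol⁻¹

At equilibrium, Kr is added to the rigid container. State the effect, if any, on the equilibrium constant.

unchanged

The equilibrium constant depends only on temperature. This perturbation changes neither the position of equilibrium nor K.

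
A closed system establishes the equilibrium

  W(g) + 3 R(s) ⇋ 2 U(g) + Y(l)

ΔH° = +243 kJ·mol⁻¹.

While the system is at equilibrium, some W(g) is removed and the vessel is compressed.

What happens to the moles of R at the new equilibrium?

Removing W (g), a reactant, drives the reaction to the left.
Gas moles: reactants 1, products 2 (Δn_gas = +1). Compression shifts the system toward the side with fewer moles of gas — to the left.
The net shift is to the left. R is a reactant, so its amount increases.

increases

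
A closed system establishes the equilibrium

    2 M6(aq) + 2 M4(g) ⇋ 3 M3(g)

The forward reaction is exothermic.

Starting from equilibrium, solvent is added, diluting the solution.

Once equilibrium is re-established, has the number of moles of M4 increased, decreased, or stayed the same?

Dilution lowers every aqueous concentration by the same factor. Δn_aq = 0 − 2 = -2, so the system shifts toward the side with more dissolved moles — to the left.
The net shift is to the left. M4 is a reactant, so its amount increases.

increases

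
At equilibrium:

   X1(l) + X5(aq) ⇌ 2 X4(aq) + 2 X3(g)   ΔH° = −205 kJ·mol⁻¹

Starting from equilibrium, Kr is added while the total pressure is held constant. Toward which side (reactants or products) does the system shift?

right

Adding inert gas at constant total pressure expands the volume and lowers every reacting partial pressure. With Δn_gas = 2 − 0 = +2, Q moves away from K toward the side with fewer gas moles, so the system shifts toward the side with more gas moles — to the right.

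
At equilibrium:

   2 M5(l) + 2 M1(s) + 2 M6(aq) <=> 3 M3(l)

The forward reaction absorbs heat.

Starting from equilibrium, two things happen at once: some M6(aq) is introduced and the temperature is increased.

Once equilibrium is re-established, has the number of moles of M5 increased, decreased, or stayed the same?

decreases

Adding M6 (aq), a reactant, drives the reaction to the right.
The forward reaction is endothermic. Raising T favours the endothermic direction — shift to the right.
The net shift is to the right. M5 is a reactant, so its amount decreases.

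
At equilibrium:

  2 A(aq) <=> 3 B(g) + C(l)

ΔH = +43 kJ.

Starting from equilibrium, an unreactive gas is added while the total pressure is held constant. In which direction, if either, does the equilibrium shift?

right

Adding inert gas at constant total pressure expands the volume and lowers every reacting partial pressure. With Δn_gas = 3 − 0 = +3, Q moves away from K toward the side with fewer gas moles, so the system shifts toward the side with more gas moles — to the right.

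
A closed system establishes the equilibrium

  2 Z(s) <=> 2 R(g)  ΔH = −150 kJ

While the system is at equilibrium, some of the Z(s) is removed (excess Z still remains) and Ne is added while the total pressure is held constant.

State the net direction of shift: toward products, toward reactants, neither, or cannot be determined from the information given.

right

Z is a pure solid; its activity is 1 regardless of amount, so Q is unaffected — no shift from this change.
Adding inert gas at constant total pressure expands the volume and lowers every reacting partial pressure. With Δn_gas = 2 − 0 = +2, Q moves away from K toward the side with fewer gas moles, so the system shifts toward the side with more gas moles — to the right.
Only the nonzero effect(s) matter; the net shift is to the right.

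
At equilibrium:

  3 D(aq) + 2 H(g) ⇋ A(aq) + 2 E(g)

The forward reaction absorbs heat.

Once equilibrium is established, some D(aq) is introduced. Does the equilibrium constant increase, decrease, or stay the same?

The equilibrium constant depends only on temperature. This perturbation may move the position of equilibrium, but since T is unchanged, K itself is unchanged.

unchanged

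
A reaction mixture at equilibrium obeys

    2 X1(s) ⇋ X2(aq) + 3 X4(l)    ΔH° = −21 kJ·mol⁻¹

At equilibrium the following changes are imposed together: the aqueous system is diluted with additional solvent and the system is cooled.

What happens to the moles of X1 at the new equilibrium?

Dilution lowers every aqueous concentration by the same factor. Δn_aq = 1 − 0 = +1, so the system shifts toward the side with more dissolved moles — to the right.
The forward reaction is exothermic. Lowering T favours the exothermic direction — shift to the right.
The net shift is to the right. X1 is a reactant, so its amount decreases.

decreases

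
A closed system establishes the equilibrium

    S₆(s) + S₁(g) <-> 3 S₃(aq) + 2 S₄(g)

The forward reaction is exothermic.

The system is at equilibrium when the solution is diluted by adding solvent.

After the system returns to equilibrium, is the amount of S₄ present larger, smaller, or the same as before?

increases

Dilution lowers every aqueous concentration by the same factor. Δn_aq = 3 − 0 = +3, so the system shifts toward the side with more dissolved moles — to the right.
The net shift is to the right. S₄ is a product, so its amount increases.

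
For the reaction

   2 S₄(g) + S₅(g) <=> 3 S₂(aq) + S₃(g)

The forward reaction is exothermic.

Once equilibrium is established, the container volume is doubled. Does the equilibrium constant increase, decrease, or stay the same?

unchanged

The equilibrium constant depends only on temperature. This perturbation may move the position of equilibrium, but since T is unchanged, K itself is unchanged.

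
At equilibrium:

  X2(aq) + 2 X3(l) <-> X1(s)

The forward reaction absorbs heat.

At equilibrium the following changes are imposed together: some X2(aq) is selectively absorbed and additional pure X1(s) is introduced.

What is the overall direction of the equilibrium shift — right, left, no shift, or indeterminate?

left

Removing X2 (aq), a reactant, drives the reaction to the left.
X1 is a pure solid; its activity is 1 regardless of amount, so Q is unaffected — no shift from this change.
Only the nonzero effect(s) matter; the net shift is to the left.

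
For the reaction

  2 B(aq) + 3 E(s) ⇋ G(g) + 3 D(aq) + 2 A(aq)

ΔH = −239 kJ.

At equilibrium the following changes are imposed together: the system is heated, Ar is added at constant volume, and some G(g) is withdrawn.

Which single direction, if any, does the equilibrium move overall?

cannot be determined

The forward reaction is exothermic. Raising T favours the endothermic direction — shift to the left.
At constant volume, adding an inert gas leaves every reacting species' partial pressure unchanged, so Q is unchanged — no shift from this change.
Removing G (g), a product, drives the reaction to the right.
The individual effects push in opposite directions; without quantitative information the net direction cannot be determined.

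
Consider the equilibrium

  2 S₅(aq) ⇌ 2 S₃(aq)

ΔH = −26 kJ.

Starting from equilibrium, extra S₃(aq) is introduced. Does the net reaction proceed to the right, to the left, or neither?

Adding S₃ (aq), a product, drives the reaction to the left.

left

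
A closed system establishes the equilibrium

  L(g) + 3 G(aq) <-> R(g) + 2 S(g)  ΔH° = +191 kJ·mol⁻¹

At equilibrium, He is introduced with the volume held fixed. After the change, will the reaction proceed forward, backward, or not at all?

At constant volume, adding an inert gas leaves every reacting species' partial pressure unchanged, so Q is unchanged — no shift from this change.

no shift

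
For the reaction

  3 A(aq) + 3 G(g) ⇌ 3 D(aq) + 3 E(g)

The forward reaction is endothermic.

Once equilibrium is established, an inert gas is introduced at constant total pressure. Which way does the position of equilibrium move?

no shift

Adding inert gas at constant total pressure expands the volume, scaling every reacting partial pressure by the same factor. Δn_gas = 3 − 3 = 0, so Q is unchanged — no shift.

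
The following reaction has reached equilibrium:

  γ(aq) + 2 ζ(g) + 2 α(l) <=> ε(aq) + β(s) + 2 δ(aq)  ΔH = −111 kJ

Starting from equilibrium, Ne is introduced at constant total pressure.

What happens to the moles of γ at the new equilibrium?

Adding inert gas at constant total pressure expands the volume and lowers every reacting partial pressure. With Δn_gas = 0 − 2 = -2, Q moves away from K toward the side with fewer gas moles, so the system shifts toward the side with more gas moles — to the left.
The net shift is to the left. γ is a reactant, so its amount increases.

increases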